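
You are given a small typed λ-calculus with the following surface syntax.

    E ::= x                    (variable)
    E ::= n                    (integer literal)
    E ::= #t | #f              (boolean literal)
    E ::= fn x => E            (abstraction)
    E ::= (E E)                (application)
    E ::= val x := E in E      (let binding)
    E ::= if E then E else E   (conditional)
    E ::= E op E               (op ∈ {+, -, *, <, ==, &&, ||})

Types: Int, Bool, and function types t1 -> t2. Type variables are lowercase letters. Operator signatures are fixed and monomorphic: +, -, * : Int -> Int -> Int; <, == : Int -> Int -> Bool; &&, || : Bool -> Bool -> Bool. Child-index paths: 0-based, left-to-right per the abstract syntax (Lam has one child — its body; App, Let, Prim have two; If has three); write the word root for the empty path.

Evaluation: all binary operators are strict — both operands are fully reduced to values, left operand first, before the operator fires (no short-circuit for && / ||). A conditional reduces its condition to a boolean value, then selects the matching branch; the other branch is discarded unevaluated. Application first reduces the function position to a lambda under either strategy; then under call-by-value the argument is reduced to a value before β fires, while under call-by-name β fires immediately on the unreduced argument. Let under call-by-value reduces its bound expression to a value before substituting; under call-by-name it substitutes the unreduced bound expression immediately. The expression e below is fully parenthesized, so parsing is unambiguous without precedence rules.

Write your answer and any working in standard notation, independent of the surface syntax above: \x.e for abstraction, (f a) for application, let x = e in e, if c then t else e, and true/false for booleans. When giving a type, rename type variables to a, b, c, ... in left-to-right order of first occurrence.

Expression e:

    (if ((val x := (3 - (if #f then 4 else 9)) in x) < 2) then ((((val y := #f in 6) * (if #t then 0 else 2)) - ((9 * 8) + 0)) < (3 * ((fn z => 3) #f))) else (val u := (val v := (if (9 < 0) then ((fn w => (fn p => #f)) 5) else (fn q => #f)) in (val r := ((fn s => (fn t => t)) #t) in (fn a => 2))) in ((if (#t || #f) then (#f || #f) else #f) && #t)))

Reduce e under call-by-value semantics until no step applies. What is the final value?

Answer: true

Working:
step 0: (if ((let x = (3 - (if false then 4 else 9)) in x) < 2) then ((((let y = false in 6) * (if true then 0 else 2)) - ((9 * 8) + 0)) < (3 * ((\z.3) false))) else (let u = (let v = (if (9 < 0) then ((\w.(\p.false)) 5) else (\q.false)) in (let r = ((\s.(\t.t)) true) in (\a.2))) in ((if (true || false) then (false || false) else false) && true)))
step 1: [if@0.0.0.1] (if ((let x = (3 - 9) in x) < 2) then ((((let y = false in 6) * (if true then 0 else 2)) - ((9 * 8) + 0)) < (3 * ((\z.3) false))) else (let u = (let v = (if (9 < 0) then ((\w.(\p.false)) 5) else (\q.false)) in (let r = ((\s.(\t.t)) true) in (\a.2))) in ((if (true || false) then (false || false) else false) && true)))
step 2: [delta@0.0.0] (if ((let x = -6 in x) < 2) then ((((let y = false in 6) * (if true then 0 else 2)) - ((9 * 8) + 0)) < (3 * ((\z.3) false))) else (let u = (let v = (if (9 < 0) then ((\w.(\p.false)) 5) else (\q.false)) in (let r = ((\s.(\t.t)) true) in (\a.2))) in ((if (true || false) then (false || false) else false) && true)))
step 3: [let@0.0] (if (-6 < 2) then ((((let y = false in 6) * (if true then 0 else 2)) - ((9 * 8) + 0)) < (3 * ((\z.3) false))) else (let u = (let v = (if (9 < 0) then ((\w.(\p.false)) 5) else (\q.false)) in (let r = ((\s.(\t.t)) true) in (\a.2))) in ((if (true || false) then (false || false) else false) && true)))
step 4: [delta@0] (if true then ((((let y = false in 6) * (if true then 0 else 2)) - ((9 * 8) + 0)) < (3 * ((\z.3) false))) else (let u = (let v = (if (9 < 0) then ((\w.(\p.false)) 5) else (\q.false)) in (let r = ((\s.(\t.t)) true) in (\a.2))) in ((if (true || false) then (false || false) else false) && true)))
step 5: [if@root] ((((let y = false in 6) * (if true then 0 else 2)) - ((9 * 8) + 0)) < (3 * ((\z.3) false)))
step 6: [let@0.0.0] (((6 * (if true then 0 else 2)) - ((9 * 8) + 0)) < (3 * ((\z.3) false)))
step 7: [if@0.0.1] (((6 * 0) - ((9 * 8) + 0)) < (3 * ((\z.3) false)))
step 8: [delta@0.0] ((0 - ((9 * 8) + 0)) < (3 * ((\z.3) false)))
step 9: [delta@0.1.0] ((0 - (72 + 0)) < (3 * ((\z.3) false)))
step 10: [delta@0.1] ((0 - 72) < (3 * ((\z.3) false)))
step 11: [delta@0] (-72 < (3 * ((\z.3) false)))
step 12: [beta@1.1] (-72 < (3 * 3))
step 13: [delta@1] (-72 < 9)
step 14: [delta@root] true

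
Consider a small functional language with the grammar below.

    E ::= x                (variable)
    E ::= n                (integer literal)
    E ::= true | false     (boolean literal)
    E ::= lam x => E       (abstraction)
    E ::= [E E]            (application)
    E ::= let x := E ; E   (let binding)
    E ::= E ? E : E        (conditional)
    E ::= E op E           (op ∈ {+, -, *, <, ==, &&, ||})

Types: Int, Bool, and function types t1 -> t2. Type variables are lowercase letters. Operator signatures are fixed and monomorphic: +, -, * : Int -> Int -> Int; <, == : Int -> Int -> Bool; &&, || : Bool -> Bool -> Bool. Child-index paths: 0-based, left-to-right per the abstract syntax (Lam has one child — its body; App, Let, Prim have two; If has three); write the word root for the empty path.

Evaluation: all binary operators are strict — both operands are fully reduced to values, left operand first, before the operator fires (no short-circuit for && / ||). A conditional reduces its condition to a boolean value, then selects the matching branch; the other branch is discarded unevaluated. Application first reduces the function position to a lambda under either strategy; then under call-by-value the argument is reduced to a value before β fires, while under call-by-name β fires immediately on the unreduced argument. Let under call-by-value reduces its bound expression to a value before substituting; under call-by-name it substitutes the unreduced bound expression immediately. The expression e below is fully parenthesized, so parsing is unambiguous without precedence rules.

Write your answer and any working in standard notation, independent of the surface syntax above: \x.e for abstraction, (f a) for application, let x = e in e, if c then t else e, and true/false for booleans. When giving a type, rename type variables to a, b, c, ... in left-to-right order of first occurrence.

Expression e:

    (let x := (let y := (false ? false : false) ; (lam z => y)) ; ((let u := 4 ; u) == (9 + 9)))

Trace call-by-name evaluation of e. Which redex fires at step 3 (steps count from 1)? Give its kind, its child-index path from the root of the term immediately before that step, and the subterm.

Answer: delta at 1 : (9 + 9)

Working:
step 0: (let x = (let y = (if false then false else false) in (\z.y)) in ((let u = 4 in u) == (9 + 9)))
step 1: [let@root] ((let u = 4 in u) == (9 + 9))
step 2: [let@0] (4 == (9 + 9))
step 3: [delta@1] (4 == 18)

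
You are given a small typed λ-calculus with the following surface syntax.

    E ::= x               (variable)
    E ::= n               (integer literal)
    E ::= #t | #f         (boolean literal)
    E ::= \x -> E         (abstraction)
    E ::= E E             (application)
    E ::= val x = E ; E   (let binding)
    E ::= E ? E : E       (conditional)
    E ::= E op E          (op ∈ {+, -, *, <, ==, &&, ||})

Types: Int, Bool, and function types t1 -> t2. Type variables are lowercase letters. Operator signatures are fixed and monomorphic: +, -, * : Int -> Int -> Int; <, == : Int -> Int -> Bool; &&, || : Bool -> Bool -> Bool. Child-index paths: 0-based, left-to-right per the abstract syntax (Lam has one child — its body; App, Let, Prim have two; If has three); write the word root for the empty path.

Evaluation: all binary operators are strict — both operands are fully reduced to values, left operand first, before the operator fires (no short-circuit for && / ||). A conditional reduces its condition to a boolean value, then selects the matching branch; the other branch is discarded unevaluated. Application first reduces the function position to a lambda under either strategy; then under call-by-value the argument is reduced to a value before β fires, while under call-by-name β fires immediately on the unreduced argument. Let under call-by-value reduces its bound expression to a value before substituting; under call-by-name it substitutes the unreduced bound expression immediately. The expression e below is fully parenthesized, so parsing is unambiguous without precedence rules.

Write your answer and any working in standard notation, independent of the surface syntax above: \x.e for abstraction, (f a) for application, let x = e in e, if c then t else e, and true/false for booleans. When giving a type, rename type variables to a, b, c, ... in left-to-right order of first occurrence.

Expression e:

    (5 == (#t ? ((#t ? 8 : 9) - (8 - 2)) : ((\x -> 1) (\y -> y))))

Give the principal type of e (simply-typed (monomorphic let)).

Answer: Bool

Derivation:
  unify Int ~ Int
  unify Bool ~ Bool
  unify Bool ~ Bool
  unify Int ~ Int
  unify Int ~ Int
  unify Int ~ Int
  unify Int ~ Int
  unify Int ~ Int
\x._ : a -> Int
y : b
\y._ : b -> b
  unify a -> Int ~ (b -> b) -> c
  unify a ~ b -> b
  unify Int ~ c
_ _ : Int
  unify Int ~ Int
  unify Int ~ Int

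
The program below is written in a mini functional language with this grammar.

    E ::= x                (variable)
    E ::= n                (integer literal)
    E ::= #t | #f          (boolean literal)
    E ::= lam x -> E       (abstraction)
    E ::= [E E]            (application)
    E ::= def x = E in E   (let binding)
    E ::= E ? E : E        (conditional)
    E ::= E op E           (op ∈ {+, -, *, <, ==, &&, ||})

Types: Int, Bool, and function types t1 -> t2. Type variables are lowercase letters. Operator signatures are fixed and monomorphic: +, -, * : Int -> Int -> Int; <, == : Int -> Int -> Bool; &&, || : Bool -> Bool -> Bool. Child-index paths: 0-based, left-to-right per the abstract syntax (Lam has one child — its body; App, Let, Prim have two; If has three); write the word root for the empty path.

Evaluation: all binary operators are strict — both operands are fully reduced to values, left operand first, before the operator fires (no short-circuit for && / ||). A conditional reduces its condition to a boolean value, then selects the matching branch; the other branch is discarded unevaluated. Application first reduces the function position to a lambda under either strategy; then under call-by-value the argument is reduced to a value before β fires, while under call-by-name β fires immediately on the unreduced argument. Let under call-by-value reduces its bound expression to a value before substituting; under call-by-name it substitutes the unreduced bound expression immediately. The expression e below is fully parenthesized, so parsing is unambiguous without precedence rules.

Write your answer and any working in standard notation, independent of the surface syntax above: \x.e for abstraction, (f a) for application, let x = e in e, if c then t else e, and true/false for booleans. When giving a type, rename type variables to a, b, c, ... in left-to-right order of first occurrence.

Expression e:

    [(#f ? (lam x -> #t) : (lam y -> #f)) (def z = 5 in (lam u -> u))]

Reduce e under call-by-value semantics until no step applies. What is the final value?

Answer: false

Trace:
step 0: ((if false then (\x.true) else (\y.false)) (let z = 5 in (\u.u)))
step 1: [if@0] ((\y.false) (let z = 5 in (\u.u)))
step 2: [let@1] ((\y.false) (\u.u))
step 3: [beta@root] false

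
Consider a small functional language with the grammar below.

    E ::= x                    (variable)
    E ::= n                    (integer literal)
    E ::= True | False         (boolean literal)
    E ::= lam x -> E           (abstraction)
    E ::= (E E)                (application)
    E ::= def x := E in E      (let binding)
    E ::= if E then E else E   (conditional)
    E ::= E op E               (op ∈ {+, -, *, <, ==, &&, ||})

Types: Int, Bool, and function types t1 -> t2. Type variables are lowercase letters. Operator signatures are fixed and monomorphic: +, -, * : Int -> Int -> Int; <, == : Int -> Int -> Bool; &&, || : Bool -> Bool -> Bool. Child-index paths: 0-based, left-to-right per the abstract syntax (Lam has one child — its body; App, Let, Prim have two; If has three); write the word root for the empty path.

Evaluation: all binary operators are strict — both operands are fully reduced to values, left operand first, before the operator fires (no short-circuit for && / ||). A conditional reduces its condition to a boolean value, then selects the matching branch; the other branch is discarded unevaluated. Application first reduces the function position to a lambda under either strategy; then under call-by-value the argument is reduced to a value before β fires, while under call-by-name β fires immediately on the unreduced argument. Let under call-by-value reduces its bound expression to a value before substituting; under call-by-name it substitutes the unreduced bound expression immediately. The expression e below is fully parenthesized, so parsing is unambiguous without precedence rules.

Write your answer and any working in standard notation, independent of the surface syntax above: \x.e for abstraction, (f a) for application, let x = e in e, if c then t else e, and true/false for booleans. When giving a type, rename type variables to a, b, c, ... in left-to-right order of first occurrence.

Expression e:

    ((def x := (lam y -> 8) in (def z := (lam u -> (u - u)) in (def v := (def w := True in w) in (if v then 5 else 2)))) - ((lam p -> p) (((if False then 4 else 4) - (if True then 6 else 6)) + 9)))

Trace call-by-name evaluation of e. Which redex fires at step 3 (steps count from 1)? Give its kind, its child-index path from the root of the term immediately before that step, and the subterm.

Answer: let at 0 : (let v = (let w = true in w) in (if v then 5 else 2))

Derivation:
step 0: ((let x = (\y.8) in (let z = (\u.(u - u)) in (let v = (let w = true in w) in (if v then 5 else 2)))) - ((\p.p) (((if false then 4 else 4) - (if true then 6 else 6)) + 9)))
step 1: [let@0] ((let z = (\u.(u - u)) in (let v = (let w = true in w) in (if v then 5 else 2))) - ((\p.p) (((if false then 4 else 4) - (if true then 6 else 6)) + 9)))
step 2: [let@0] ((let v = (let w = true in w) in (if v then 5 else 2)) - ((\p.p) (((if false then 4 else 4) - (if true then 6 else 6)) + 9)))
step 3: [let@0] ((if (let w = true in w) then 5 else 2) - ((\p.p) (((if false then 4 else 4) - (if true then 6 else 6)) + 9)))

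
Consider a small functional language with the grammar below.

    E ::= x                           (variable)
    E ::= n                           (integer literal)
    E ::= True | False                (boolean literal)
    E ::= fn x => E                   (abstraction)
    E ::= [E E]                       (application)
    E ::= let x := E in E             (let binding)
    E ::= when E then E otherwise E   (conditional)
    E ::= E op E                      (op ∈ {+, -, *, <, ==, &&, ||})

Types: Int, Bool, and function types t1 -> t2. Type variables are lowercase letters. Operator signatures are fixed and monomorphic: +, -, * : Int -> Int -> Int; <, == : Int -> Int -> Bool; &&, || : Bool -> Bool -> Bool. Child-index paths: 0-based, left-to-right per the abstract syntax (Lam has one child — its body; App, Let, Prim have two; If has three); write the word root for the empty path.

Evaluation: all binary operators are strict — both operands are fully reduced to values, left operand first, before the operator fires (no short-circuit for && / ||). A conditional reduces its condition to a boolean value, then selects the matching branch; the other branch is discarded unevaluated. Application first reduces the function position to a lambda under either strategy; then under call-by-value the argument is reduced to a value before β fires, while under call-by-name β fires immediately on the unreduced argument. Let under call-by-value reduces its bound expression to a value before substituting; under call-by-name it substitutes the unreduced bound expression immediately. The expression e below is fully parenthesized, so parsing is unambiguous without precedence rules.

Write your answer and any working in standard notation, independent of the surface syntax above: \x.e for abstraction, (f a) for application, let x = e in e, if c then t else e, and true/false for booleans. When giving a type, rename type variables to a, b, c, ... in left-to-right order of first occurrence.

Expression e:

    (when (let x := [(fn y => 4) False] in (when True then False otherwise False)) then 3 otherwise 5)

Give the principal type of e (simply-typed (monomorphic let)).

Working:
\y._ : a -> Int
  unify a -> Int ~ Bool -> b
  unify a ~ Bool
  unify Int ~ b
_ _ : Int
let x : Int
  unify Bool ~ Bool
  unify Bool ~ Bool
  unify Bool ~ Bool
  unify Int ~ Int

Answer: Int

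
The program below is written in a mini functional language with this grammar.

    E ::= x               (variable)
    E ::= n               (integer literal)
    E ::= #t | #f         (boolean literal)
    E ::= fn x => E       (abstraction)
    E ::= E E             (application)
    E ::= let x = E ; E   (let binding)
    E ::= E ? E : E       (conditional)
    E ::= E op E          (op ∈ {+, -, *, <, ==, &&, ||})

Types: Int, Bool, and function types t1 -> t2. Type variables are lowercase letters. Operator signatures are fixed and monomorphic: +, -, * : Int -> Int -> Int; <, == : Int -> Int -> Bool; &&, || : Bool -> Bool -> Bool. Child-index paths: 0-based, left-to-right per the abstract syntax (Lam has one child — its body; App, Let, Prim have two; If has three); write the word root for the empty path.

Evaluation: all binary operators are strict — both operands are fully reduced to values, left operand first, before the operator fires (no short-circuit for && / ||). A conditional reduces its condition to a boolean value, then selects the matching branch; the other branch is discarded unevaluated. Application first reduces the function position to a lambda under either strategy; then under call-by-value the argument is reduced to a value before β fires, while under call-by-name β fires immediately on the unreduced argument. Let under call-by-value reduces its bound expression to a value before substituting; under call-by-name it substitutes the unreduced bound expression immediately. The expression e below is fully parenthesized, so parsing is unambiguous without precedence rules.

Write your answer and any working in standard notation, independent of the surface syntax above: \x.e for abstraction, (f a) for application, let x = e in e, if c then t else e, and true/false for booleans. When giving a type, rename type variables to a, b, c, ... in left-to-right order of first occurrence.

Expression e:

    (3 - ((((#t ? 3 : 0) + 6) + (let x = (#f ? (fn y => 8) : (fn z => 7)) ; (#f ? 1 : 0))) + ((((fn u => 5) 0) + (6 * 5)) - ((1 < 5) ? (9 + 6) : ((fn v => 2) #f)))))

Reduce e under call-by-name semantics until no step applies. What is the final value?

Answer: -26

Working:
step 0: (3 - ((((if true then 3 else 0) + 6) + (let x = (if false then (\y.8) else (\z.7)) in (if false then 1 else 0))) + ((((\u.5) 0) + (6 * 5)) - (if (1 < 5) then (9 + 6) else ((\v.2) false)))))
step 1: [if@1.0.0.0] (3 - (((3 + 6) + (let x = (if false then (\y.8) else (\z.7)) in (if false then 1 else 0))) + ((((\u.5) 0) + (6 * 5)) - (if (1 < 5) then (9 + 6) else ((\v.2) false)))))
step 2: [delta@1.0.0] (3 - ((9 + (let x = (if false then (\y.8) else (\z.7)) in (if false then 1 else 0))) + ((((\u.5) 0) + (6 * 5)) - (if (1 < 5) then (9 + 6) else ((\v.2) false)))))
step 3: [let@1.0.1] (3 - ((9 + (if false then 1 else 0)) + ((((\u.5) 0) + (6 * 5)) - (if (1 < 5) then (9 + 6) else ((\v.2) false)))))
step 4: [if@1.0.1] (3 - ((9 + 0) + ((((\u.5) 0) + (6 * 5)) - (if (1 < 5) then (9 + 6) else ((\v.2) false)))))
step 5: [delta@1.0] (3 - (9 + ((((\u.5) 0) + (6 * 5)) - (if (1 < 5) then (9 + 6) else ((\v.2) false)))))
step 6: [beta@1.1.0.0] (3 - (9 + ((5 + (6 * 5)) - (if (1 < 5) then (9 + 6) else ((\v.2) false)))))
step 7: [delta@1.1.0.1] (3 - (9 + ((5 + 30) - (if (1 < 5) then (9 + 6) else ((\v.2) false)))))
step 8: [delta@1.1.0] (3 - (9 + (35 - (if (1 < 5) then (9 + 6) else ((\v.2) false)))))
step 9: [delta@1.1.1.0] (3 - (9 + (35 - (if true then (9 + 6) else ((\v.2) false)))))
step 10: [if@1.1.1] (3 - (9 + (35 - (9 + 6))))
step 11: [delta@1.1.1] (3 - (9 + (35 - 15)))
step 12: [delta@1.1] (3 - (9 + 20))
step 13: [delta@1] (3 - 29)
step 14: [delta@root] -26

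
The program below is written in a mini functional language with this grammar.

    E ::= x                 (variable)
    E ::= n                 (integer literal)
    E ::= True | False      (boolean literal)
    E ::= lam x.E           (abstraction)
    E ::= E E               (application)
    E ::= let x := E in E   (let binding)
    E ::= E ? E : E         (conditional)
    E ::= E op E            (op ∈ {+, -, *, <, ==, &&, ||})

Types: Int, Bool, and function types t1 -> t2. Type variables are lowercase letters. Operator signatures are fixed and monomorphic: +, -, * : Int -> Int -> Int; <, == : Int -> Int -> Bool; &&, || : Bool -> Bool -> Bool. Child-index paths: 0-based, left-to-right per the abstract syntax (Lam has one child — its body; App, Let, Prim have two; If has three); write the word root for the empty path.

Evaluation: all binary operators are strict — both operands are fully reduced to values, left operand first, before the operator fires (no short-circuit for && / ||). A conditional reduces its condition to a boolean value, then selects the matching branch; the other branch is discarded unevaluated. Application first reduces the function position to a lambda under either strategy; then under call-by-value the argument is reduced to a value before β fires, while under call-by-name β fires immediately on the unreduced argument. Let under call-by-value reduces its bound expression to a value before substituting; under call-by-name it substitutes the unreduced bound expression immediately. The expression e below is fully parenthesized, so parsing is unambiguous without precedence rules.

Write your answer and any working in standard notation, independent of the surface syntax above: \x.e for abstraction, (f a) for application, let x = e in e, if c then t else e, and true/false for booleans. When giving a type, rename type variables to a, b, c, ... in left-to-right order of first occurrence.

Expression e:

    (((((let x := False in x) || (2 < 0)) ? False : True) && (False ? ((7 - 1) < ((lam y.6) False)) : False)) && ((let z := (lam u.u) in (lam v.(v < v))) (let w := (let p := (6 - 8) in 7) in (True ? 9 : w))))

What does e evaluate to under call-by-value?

Working:
step 0: (((if ((let x = false in x) || (2 < 0)) then false else true) && (if false then ((7 - 1) < ((\y.6) false)) else false)) && ((let z = (\u.u) in (\v.(v < v))) (let w = (let p = (6 - 8) in 7) in (if true then 9 else w))))
step 1: [let@0.0.0.0] (((if (false || (2 < 0)) then false else true) && (if false then ((7 - 1) < ((\y.6) false)) else false)) && ((let z = (\u.u) in (\v.(v < v))) (let w = (let p = (6 - 8) in 7) in (if true then 9 else w))))
step 2: [delta@0.0.0.1] (((if (false || false) then false else true) && (if false then ((7 - 1) < ((\y.6) false)) else false)) && ((let z = (\u.u) in (\v.(v < v))) (let w = (let p = (6 - 8) in 7) in (if true then 9 else w))))
step 3: [delta@0.0.0] (((if false then false else true) && (if false then ((7 - 1) < ((\y.6) false)) else false)) && ((let z = (\u.u) in (\v.(v < v))) (let w = (let p = (6 - 8) in 7) in (if true then 9 else w))))
step 4: [if@0.0] ((true && (if false then ((7 - 1) < ((\y.6) false)) else false)) && ((let z = (\u.u) in (\v.(v < v))) (let w = (let p = (6 - 8) in 7) in (if true then 9 else w))))
step 5: [if@0.1] ((true && false) && ((let z = (\u.u) in (\v.(v < v))) (let w = (let p = (6 - 8) in 7) in (if true then 9 else w))))
step 6: [delta@0] (false && ((let z = (\u.u) in (\v.(v < v))) (let w = (let p = (6 - 8) in 7) in (if true then 9 else w))))
step 7: [let@1.0] (false && ((\v.(v < v)) (let w = (let p = (6 - 8) in 7) in (if true then 9 else w))))
step 8: [delta@1.1.0.0] (false && ((\v.(v < v)) (let w = (let p = -2 in 7) in (if true then 9 else w))))
step 9: [let@1.1.0] (false && ((\v.(v < v)) (let w = 7 in (if true then 9 else w))))
step 10: [let@1.1] (false && ((\v.(v < v)) (if true then 9 else 7)))
step 11: [if@1.1] (false && ((\v.(v < v)) 9))
step 12: [beta@1] (false && (9 < 9))
step 13: [delta@1] (false && false)
step 14: [delta@root] false

Answer: false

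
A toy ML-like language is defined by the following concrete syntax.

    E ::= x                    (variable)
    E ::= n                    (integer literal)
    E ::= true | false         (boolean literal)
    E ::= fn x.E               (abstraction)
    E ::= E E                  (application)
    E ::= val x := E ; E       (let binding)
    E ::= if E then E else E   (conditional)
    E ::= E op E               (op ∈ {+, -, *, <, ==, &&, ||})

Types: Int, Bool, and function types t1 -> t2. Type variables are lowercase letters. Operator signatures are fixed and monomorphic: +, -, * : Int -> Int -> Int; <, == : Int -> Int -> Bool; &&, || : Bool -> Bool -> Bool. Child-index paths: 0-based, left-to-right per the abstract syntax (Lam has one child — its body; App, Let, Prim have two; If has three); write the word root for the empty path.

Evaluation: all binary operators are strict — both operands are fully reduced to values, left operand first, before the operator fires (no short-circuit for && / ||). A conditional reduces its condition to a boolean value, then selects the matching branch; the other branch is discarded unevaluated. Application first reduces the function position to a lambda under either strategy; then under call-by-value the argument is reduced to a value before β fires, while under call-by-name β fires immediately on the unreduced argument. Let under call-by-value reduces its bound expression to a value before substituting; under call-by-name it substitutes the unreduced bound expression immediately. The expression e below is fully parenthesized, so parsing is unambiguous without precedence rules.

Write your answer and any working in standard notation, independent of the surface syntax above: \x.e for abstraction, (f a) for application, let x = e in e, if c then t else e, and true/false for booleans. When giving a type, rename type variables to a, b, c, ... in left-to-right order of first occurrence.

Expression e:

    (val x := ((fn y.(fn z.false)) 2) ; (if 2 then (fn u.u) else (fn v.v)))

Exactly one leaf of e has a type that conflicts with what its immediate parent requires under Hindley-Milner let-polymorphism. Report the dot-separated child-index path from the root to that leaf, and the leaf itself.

Derivation:
\z._ : b -> Bool
\y._ : a -> b -> Bool
  unify a -> b -> Bool ~ Int -> c
  unify a ~ Int
  unify b -> Bool ~ c
_ _ : b -> Bool
let x : forall. b -> Bool
  unify Int ~ Bool
  FAIL: mismatch Int ~ Bool

Answer: 1.0 : 2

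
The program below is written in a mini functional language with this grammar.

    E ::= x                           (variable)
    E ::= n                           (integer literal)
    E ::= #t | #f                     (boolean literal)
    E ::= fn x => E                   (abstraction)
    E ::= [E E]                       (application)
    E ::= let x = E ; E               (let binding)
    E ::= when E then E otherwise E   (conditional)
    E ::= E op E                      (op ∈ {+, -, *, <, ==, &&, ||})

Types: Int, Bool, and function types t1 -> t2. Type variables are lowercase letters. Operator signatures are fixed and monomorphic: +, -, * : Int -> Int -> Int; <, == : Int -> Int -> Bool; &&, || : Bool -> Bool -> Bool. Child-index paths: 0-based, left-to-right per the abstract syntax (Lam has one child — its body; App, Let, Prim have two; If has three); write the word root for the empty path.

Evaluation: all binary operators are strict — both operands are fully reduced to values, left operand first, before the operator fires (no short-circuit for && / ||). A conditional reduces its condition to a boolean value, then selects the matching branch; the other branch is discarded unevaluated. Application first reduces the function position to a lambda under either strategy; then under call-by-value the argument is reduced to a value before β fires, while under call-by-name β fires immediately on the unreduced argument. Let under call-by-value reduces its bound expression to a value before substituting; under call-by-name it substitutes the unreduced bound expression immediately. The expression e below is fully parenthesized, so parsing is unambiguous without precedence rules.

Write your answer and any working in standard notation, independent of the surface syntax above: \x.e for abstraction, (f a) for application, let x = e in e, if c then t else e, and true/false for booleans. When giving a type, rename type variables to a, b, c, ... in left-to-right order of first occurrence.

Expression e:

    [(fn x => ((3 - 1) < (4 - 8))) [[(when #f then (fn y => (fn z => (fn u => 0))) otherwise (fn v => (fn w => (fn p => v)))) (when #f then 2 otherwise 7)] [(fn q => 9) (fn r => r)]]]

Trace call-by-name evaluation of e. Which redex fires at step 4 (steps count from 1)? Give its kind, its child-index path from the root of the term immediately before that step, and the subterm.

Answer: delta at root : (2 < -4)

Derivation:
step 0: ((\x.((3 - 1) < (4 - 8))) (((if false then (\y.(\z.(\u.0))) else (\v.(\w.(\p.v)))) (if false then 2 else 7)) ((\q.9) (\r.r))))
step 1: [beta@root] ((3 - 1) < (4 - 8))
step 2: [delta@0] (2 < (4 - 8))
step 3: [delta@1] (2 < -4)
step 4: [delta@root] false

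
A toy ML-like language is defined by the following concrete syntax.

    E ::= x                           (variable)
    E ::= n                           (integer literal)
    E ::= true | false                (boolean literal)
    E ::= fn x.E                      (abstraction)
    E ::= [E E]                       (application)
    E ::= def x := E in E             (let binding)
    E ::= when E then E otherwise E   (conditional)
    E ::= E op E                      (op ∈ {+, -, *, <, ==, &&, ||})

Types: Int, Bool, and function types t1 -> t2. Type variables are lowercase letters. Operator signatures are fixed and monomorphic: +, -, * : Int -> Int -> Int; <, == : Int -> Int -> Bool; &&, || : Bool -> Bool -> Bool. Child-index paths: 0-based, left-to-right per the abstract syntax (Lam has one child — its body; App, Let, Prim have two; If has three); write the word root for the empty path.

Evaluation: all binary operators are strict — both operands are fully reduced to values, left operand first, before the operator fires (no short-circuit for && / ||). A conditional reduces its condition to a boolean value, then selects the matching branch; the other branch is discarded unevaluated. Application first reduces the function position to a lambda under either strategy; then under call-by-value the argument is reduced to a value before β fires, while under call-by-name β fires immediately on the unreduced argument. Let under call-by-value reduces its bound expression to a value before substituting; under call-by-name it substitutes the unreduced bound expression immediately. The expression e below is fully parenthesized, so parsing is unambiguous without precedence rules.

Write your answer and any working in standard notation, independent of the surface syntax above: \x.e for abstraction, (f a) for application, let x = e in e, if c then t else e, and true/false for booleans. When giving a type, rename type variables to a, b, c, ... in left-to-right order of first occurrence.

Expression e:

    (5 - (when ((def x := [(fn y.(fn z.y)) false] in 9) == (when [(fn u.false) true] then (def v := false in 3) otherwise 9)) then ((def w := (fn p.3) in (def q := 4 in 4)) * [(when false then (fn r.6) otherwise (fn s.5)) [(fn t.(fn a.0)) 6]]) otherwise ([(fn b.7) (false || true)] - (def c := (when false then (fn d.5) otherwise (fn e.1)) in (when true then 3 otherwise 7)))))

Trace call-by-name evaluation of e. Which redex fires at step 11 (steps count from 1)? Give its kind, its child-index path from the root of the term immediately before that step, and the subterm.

Working:
step 0: (5 - (if ((let x = ((\y.(\z.y)) false) in 9) == (if ((\u.false) true) then (let v = false in 3) else 9)) then ((let w = (\p.3) in (let q = 4 in 4)) * ((if false then (\r.6) else (\s.5)) ((\t.(\a.0)) 6))) else (((\b.7) (false || true)) - (let c = (if false then (\d.5) else (\e.1)) in (if true then 3 else 7)))))
step 1: [let@1.0.0] (5 - (if (9 == (if ((\u.false) true) then (let v = false in 3) else 9)) then ((let w = (\p.3) in (let q = 4 in 4)) * ((if false then (\r.6) else (\s.5)) ((\t.(\a.0)) 6))) else (((\b.7) (false || true)) - (let c = (if false then (\d.5) else (\e.1)) in (if true then 3 else 7)))))
step 2: [beta@1.0.1.0] (5 - (if (9 == (if false then (let v = false in 3) else 9)) then ((let w = (\p.3) in (let q = 4 in 4)) * ((if false then (\r.6) else (\s.5)) ((\t.(\a.0)) 6))) else (((\b.7) (false || true)) - (let c = (if false then (\d.5) else (\e.1)) in (if true then 3 else 7)))))
step 3: [if@1.0.1] (5 - (if (9 == 9) then ((let w = (\p.3) in (let q = 4 in 4)) * ((if false then (\r.6) else (\s.5)) ((\t.(\a.0)) 6))) else (((\b.7) (false || true)) - (let c = (if false then (\d.5) else (\e.1)) in (if true then 3 else 7)))))
step 4: [delta@1.0] (5 - (if true then ((let w = (\p.3) in (let q = 4 in 4)) * ((if false then (\r.6) else (\s.5)) ((\t.(\a.0)) 6))) else (((\b.7) (false || true)) - (let c = (if false then (\d.5) else (\e.1)) in (if true then 3 else 7)))))
step 5: [if@1] (5 - ((let w = (\p.3) in (let q = 4 in 4)) * ((if false then (\r.6) else (\s.5)) ((\t.(\a.0)) 6))))
step 6: [let@1.0] (5 - ((let q = 4 in 4) * ((if false then (\r.6) else (\s.5)) ((\t.(\a.0)) 6))))
step 7: [let@1.0] (5 - (4 * ((if false then (\r.6) else (\s.5)) ((\t.(\a.0)) 6))))
step 8: [if@1.1.0] (5 - (4 * ((\s.5) ((\t.(\a.0)) 6))))
step 9: [beta@1.1] (5 - (4 * 5))
step 10: [delta@1] (5 - 20)
step 11: [delta@root] -15

Answer: delta at root : (5 - 20)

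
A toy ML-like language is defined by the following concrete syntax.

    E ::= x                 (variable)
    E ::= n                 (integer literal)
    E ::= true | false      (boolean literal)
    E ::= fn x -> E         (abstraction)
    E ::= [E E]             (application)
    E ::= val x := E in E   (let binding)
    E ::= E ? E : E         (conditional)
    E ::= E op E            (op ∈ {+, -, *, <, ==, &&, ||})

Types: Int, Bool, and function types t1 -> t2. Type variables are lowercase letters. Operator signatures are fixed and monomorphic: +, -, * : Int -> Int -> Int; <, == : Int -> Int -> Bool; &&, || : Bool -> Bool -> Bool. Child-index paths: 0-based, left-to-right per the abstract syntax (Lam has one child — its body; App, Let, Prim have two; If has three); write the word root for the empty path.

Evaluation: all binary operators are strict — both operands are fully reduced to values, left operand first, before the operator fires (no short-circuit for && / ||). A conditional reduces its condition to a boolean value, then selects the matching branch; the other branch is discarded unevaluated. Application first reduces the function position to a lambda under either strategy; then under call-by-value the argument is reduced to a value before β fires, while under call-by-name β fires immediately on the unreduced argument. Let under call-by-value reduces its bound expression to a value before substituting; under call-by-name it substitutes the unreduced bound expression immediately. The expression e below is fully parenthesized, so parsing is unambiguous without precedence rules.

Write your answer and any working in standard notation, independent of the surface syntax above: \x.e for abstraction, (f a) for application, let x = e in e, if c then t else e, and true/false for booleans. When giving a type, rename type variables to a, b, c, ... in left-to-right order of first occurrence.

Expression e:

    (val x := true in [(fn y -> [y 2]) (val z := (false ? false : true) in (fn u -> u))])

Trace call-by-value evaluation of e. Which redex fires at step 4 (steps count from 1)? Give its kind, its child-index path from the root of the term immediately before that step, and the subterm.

Derivation:
step 0: (let x = true in ((\y.(y 2)) (let z = (if false then false else true) in (\u.u))))
step 1: [let@root] ((\y.(y 2)) (let z = (if false then false else true) in (\u.u)))
step 2: [if@1.0] ((\y.(y 2)) (let z = true in (\u.u)))
step 3: [let@1] ((\y.(y 2)) (\u.u))
step 4: [beta@root] ((\u.u) 2)

Answer: beta at root : ((\y.(y 2)) (\u.u))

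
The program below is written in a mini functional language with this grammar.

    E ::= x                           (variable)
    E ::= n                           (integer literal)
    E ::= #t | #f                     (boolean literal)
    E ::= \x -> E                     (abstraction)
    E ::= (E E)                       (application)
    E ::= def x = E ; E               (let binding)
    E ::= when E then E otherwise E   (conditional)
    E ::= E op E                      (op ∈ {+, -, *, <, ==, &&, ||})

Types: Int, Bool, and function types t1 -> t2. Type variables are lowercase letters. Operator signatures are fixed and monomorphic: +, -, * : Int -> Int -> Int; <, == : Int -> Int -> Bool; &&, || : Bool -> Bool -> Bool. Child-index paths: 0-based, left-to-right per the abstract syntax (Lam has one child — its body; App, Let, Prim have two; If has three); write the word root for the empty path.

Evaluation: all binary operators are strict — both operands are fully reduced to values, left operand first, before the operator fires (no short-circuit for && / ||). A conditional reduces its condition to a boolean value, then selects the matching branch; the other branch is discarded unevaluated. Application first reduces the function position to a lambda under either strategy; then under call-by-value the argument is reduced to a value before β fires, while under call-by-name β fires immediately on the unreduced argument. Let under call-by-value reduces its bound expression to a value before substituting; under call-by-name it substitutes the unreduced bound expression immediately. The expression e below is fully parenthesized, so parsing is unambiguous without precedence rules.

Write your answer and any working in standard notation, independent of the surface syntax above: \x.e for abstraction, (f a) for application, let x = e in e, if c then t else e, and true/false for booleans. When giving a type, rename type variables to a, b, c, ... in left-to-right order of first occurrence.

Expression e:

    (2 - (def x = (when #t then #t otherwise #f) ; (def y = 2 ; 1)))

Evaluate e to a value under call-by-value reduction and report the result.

Trace:
step 0: (2 - (let x = (if true then true else false) in (let y = 2 in 1)))
step 1: [if@1.0] (2 - (let x = true in (let y = 2 in 1)))
step 2: [let@1] (2 - (let y = 2 in 1))
step 3: [let@1] (2 - 1)
step 4: [delta@root] 1

Answer: 1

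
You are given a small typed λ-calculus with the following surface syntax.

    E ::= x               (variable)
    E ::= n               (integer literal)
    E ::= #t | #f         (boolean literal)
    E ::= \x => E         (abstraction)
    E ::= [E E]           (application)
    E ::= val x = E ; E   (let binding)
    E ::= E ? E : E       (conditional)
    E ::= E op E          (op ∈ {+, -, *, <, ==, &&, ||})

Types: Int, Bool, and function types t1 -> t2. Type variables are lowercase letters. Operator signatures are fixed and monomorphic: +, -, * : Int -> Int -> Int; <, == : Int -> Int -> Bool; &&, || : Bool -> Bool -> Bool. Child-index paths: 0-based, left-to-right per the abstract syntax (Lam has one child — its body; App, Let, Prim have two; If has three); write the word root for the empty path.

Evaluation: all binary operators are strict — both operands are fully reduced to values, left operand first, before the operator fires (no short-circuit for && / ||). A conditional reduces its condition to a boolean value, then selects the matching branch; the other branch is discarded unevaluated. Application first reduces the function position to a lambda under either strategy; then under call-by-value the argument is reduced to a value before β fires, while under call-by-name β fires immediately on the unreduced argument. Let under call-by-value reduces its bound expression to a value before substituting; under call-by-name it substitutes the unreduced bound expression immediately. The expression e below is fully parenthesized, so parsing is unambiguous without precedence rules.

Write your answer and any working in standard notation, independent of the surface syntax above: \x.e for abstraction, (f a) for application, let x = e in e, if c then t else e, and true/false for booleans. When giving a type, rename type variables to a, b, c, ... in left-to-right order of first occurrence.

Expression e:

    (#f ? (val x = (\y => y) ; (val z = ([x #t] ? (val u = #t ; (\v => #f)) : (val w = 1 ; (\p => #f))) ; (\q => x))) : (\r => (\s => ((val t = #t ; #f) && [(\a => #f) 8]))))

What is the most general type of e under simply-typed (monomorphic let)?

Working:
  unify Bool ~ Bool
y : a
\y._ : a -> a
let x : a -> a
x : a -> a
  unify a -> a ~ Bool -> b
  unify a ~ Bool
  unify Bool ~ b
_ _ : Bool
  unify Bool ~ Bool
let u : Bool
\v._ : c -> Bool
let w : Int
\p._ : d -> Bool
  unify c -> Bool ~ d -> Bool
  unify c ~ d
  unify Bool ~ Bool
let z : d -> Bool
x : Bool -> Bool
\q._ : e -> Bool -> Bool
let t : Bool
  unify Bool ~ Bool
\a._ : h -> Bool
  unify h -> Bool ~ Int -> i
  unify h ~ Int
  unify Bool ~ i
_ _ : Bool
  unify Bool ~ Bool
\s._ : g -> Bool
\r._ : f -> g -> Bool
  unify e -> Bool -> Bool ~ f -> g -> Bool
  unify e ~ f
  unify Bool -> Bool ~ g -> Bool
  unify Bool ~ g
  unify Bool ~ Bool

Answer: a -> Bool -> Bool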